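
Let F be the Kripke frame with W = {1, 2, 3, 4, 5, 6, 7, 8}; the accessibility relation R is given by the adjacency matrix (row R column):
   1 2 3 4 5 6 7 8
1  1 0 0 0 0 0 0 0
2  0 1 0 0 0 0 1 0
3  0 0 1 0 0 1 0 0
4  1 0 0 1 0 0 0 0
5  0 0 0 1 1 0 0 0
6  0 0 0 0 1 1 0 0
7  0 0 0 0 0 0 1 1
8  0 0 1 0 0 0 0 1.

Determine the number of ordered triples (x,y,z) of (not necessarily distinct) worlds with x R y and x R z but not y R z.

Enumerating: (2,7,2), (3,6,3), (4,1,4), (5,4,5), (6,5,6), (7,8,7), (8,3,8).

7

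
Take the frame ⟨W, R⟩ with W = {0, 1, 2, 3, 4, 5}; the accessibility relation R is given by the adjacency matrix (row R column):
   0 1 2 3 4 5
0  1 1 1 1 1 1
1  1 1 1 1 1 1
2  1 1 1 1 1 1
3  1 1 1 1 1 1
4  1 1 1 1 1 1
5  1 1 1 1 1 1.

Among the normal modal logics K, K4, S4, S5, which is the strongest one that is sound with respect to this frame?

S5

Transitive (axiom 4): yes — every two-step R-path is closed by a direct edge.
Reflexive (axiom T): yes — every world is R-related to itself.
Euclidean (axiom 5): yes — any two successors of a common world are R-related.
So F validates K, K4, S4, S5. The strongest is S5.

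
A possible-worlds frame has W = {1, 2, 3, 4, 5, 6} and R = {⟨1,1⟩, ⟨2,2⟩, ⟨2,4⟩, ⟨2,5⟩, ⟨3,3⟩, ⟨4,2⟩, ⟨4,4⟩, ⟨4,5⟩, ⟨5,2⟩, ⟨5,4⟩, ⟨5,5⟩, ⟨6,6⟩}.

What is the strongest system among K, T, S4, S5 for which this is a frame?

S5

Reflexive (axiom T): yes — every world is R-related to itself.
Transitive (axiom 4): yes — every two-step R-path is closed by a direct edge.
Euclidean (axiom 5): yes — any two successors of a common world are R-related.
So F validates K, T, S4, S5. The strongest is S5.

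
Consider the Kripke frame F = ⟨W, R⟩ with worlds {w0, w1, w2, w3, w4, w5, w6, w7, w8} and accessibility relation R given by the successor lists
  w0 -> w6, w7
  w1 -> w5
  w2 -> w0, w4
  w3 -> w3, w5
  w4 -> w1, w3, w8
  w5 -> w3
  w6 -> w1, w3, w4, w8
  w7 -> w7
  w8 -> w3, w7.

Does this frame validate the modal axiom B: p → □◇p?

The schema B characterises exactly the symmetric frames.
Symmetric: no — w0 R w6 but not w6 R w0.

No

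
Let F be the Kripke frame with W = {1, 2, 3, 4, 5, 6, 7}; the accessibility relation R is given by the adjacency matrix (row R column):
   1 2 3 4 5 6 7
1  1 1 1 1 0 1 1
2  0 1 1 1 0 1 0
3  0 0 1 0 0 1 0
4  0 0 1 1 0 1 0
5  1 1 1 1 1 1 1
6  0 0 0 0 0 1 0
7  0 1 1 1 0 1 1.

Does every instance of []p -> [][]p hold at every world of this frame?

The schema 4 characterises exactly the transitive frames.
Transitive: yes — every two-step R-path is closed by a direct edge.

Yes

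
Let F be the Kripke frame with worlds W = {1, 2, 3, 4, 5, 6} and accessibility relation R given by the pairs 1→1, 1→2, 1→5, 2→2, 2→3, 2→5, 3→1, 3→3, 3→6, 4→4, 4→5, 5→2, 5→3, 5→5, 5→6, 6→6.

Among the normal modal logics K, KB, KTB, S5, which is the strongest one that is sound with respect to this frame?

Symmetric (axiom B): no — 1 R 2 but not 2 R 1.
Reflexive (axiom T): yes — every world is R-related to itself.
Euclidean (axiom 5): no — 2 R 3 and 2 R 5, but not 3 R 5.
So F validates K; KB would additionally require R to be symmetric. The strongest is K.

K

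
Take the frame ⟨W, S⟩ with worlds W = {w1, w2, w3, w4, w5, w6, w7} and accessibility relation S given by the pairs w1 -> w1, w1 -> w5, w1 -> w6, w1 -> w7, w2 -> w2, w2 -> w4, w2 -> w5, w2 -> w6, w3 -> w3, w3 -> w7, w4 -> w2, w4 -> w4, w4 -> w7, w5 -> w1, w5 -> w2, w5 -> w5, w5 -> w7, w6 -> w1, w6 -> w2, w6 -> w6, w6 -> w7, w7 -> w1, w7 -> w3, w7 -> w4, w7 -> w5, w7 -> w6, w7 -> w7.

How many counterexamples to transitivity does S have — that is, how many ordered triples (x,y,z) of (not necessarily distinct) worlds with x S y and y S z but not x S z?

34

Enumerating: (w1,w5,w2), (w1,w6,w2), (w1,w7,w3), (w1,w7,w4), (w2,w4,w7), (w2,w5,w1), (w2,w5,w7), (w2,w6,w1), (w2,w6,w7), (w3,w7,w1), (w3,w7,w4), (w3,w7,w5), … and 22 more.
Total: 34.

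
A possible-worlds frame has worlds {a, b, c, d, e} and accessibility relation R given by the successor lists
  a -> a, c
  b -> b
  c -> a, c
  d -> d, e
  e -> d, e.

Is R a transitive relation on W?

Transitive: yes — every two-step R-path is closed by a direct edge.

Yes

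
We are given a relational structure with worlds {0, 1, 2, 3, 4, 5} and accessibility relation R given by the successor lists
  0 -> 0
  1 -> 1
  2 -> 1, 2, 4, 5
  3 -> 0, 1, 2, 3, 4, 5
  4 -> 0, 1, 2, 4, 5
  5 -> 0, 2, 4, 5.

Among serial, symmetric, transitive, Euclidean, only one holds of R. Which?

serial

Serial: yes — every world has a successor (e.g. 0 R 0).
Symmetric: no — 2 R 1 but not 1 R 2.
Transitive: no — 2 R 4 and 4 R 0, but not 2 R 0.
Euclidean: no — 2 R 1 and 2 R 4, but not 1 R 4.
Only serial holds.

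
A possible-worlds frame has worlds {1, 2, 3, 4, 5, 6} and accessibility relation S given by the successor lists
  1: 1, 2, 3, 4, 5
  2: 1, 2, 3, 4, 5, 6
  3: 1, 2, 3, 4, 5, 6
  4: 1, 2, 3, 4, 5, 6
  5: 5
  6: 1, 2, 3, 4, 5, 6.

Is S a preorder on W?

Reflexive: yes — every world is S-related to itself.
Transitive: no — 1 S 2 and 2 S 6, but not 1 S 6.
So S is not a preorder.

No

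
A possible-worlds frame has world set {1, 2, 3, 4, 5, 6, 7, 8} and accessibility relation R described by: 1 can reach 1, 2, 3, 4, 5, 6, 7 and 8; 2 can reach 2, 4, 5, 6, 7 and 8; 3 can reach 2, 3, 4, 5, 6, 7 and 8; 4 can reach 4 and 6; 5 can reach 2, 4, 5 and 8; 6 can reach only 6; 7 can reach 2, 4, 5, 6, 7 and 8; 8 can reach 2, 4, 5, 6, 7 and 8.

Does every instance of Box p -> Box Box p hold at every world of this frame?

The schema 4 characterises exactly the transitive frames.
Transitive: no — 5 R 2 and 2 R 6, but not 5 R 6.

No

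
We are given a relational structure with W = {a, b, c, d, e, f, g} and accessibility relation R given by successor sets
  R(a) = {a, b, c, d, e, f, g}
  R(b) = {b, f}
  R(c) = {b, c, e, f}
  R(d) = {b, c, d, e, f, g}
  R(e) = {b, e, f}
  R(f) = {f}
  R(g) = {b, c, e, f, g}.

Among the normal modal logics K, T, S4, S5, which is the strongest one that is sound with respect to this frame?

S4

Reflexive (axiom T): yes — every world is R-related to itself.
Transitive (axiom 4): yes — every two-step R-path is closed by a direct edge.
Euclidean (axiom 5): no — a R b and a R c, but not b R c.
So F validates K, T, S4; S5 would additionally require R to be Euclidean. The strongest is S4.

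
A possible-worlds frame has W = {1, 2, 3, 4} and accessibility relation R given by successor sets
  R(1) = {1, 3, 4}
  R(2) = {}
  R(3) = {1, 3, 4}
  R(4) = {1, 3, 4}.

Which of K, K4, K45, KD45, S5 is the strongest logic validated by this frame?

Transitive (axiom 4): yes — every two-step R-path is closed by a direct edge.
Euclidean (axiom 5): yes — any two successors of a common world are R-related.
Serial (axiom D): no — 2 has no R-successor.
Reflexive (axiom T): no — 2 is not related to itself.
So F validates K, K4, K45; KD45 would additionally require R to be serial. The strongest is K45.

K45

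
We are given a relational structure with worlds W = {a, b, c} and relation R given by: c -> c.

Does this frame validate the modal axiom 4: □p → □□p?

Yes

Axiom 4 corresponds to the accessibility relation being transitive.
Transitive: yes — every two-step R-path is closed by a direct edge.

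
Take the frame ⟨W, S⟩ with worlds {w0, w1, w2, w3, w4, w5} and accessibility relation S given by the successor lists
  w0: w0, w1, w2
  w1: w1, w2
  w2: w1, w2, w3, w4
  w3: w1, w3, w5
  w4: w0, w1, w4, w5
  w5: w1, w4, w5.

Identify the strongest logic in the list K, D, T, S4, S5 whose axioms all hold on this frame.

T

Serial (axiom D): yes — every world has a successor (e.g. w0 S w0).
Reflexive (axiom T): yes — every world is S-related to itself.
Transitive (axiom 4): no — w0 S w2 and w2 S w3, but not w0 S w3.
Euclidean (axiom 5): no — w2 S w1 and w2 S w3, but not w1 S w3.
So F validates K, D, T; S4 would additionally require S to be transitive. The strongest is T.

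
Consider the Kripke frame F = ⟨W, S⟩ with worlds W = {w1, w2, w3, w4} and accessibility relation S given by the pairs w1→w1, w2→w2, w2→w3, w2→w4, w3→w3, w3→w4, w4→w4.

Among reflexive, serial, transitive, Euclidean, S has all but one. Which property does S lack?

Euclidean

Reflexive: yes — every world is S-related to itself.
Serial: yes — every world has a successor (e.g. w1 S w1).
Transitive: yes — every two-step S-path is closed by a direct edge.
Euclidean: no — w2 S w4 and w2 S w3, but not w4 S w3.
Only Euclidean fails.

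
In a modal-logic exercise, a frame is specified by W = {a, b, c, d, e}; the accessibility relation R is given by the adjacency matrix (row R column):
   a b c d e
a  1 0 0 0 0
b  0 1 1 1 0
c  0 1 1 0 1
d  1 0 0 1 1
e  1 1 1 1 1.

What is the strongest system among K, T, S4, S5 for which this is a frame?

T

Reflexive (axiom T): yes — every world is R-related to itself.
Transitive (axiom 4): no — b R c and c R e, but not b R e.
Euclidean (axiom 5): no — b R c and b R d, but not c R d.
So F validates K, T; S4 would additionally require R to be transitive. The strongest is T.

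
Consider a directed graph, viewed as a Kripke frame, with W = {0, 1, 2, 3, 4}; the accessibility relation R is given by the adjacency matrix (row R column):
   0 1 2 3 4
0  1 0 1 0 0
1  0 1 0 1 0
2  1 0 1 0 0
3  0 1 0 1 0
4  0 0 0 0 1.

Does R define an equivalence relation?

Yes

Reflexive: yes — every world is R-related to itself.
Symmetric: yes — every pair in R has its reverse in R.
Transitive: yes — every two-step R-path is closed by a direct edge.
So R is an equivalence relation.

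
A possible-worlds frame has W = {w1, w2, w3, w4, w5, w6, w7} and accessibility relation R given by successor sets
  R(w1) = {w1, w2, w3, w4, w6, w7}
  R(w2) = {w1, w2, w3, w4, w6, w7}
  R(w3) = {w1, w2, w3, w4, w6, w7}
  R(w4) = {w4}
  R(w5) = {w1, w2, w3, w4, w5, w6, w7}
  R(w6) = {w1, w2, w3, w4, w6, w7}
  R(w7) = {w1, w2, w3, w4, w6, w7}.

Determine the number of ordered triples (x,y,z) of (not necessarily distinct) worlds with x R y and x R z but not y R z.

36

Enumerating: (w1,w4,w1), (w1,w4,w2), (w1,w4,w3), (w1,w4,w6), (w1,w4,w7), (w2,w4,w1), (w2,w4,w2), (w2,w4,w3), (w2,w4,w6), (w2,w4,w7), (w3,w4,w1), (w3,w4,w2), … and 24 more.
Total: 36.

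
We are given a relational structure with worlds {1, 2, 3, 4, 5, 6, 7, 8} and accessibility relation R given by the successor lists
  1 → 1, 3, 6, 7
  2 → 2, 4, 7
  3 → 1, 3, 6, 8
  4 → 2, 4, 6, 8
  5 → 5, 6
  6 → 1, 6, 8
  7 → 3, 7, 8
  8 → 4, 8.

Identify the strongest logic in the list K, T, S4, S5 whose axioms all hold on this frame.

T

Reflexive (axiom T): yes — every world is R-related to itself.
Transitive (axiom 4): no — 1 R 3 and 3 R 8, but not 1 R 8.
Euclidean (axiom 5): no — 1 R 3 and 1 R 7, but not 3 R 7.
So F validates K, T; S4 would additionally require R to be transitive. The strongest is T.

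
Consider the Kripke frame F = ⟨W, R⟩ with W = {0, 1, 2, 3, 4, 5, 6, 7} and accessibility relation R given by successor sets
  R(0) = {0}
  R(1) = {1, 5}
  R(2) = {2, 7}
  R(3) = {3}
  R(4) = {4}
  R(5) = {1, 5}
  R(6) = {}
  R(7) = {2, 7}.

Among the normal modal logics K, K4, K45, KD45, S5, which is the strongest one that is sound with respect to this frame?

Transitive (axiom 4): yes — every two-step R-path is closed by a direct edge.
Euclidean (axiom 5): yes — any two successors of a common world are R-related.
Serial (axiom D): no — 6 has no R-successor.
Reflexive (axiom T): no — 6 is not related to itself.
So F validates K, K4, K45; KD45 would additionally require R to be serial. The strongest is K45.

K45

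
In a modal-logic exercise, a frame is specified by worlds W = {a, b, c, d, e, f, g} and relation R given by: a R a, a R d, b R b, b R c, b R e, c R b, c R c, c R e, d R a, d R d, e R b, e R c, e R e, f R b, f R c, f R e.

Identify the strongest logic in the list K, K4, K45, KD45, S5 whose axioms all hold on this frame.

K45

Transitive (axiom 4): yes — every two-step R-path is closed by a direct edge.
Euclidean (axiom 5): yes — any two successors of a common world are R-related.
Serial (axiom D): no — g has no R-successor.
Reflexive (axiom T): no — f is not related to itself.
So F validates K, K4, K45; KD45 would additionally require R to be serial. The strongest is K45.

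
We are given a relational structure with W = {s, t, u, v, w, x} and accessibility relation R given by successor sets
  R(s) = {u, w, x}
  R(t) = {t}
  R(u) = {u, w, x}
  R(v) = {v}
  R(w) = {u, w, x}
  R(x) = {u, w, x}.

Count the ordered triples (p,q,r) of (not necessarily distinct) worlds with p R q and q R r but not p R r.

0

R is transitive; there are no such tuples.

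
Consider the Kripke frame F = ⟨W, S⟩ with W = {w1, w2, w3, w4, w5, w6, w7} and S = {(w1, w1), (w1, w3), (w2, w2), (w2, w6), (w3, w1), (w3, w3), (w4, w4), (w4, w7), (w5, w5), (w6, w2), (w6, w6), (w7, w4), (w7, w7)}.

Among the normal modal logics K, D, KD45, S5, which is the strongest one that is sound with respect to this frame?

Serial (axiom D): yes — every world has a successor (e.g. w1 S w1).
Euclidean (axiom 5): yes — any two successors of a common world are S-related.
Transitive (axiom 4): yes — every two-step S-path is closed by a direct edge.
Reflexive (axiom T): yes — every world is S-related to itself.
So F validates K, D, KD45, S5. The strongest is S5.

S5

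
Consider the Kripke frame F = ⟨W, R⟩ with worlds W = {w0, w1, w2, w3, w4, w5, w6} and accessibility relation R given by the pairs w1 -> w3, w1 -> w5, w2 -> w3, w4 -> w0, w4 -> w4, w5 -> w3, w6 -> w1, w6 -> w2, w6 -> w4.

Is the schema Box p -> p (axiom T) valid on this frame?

No

Axiom T corresponds to the accessibility relation being reflexive.
Reflexive: no — w0 is not related to itself.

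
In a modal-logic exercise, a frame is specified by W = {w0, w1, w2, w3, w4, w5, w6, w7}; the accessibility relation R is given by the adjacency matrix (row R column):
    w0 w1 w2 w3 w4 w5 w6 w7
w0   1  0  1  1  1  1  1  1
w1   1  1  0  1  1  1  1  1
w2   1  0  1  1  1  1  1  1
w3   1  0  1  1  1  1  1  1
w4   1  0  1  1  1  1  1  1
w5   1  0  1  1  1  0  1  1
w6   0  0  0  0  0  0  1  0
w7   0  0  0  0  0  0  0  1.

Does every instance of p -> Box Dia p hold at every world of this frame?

No

The schema B characterises exactly the symmetric frames.
Symmetric: no — w0 R w6 but not w6 R w0.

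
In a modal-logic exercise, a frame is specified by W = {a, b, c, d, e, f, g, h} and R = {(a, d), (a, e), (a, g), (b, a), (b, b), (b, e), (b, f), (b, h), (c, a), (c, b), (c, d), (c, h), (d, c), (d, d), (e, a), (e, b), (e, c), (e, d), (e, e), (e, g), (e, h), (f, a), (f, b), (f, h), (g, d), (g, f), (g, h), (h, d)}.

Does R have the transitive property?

Transitive: no — a R d and d R c, but not a R c.

No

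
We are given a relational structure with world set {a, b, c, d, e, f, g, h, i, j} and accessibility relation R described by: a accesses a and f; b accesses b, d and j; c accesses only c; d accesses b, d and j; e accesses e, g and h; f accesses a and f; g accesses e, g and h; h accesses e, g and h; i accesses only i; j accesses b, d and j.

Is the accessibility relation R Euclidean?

Euclidean: yes — any two successors of a common world are R-related.

Yes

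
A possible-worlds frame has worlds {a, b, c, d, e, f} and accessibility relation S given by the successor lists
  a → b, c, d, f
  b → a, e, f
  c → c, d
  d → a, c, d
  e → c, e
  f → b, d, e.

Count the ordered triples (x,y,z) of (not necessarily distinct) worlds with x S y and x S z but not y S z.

24

Enumerating: (a,b,b), (a,b,c), (a,b,d), (a,c,b), (a,c,f), (a,d,b), (a,d,f), (a,f,c), (a,f,f), (b,a,a), (b,a,e), (b,e,a), … and 12 more.
Total: 24.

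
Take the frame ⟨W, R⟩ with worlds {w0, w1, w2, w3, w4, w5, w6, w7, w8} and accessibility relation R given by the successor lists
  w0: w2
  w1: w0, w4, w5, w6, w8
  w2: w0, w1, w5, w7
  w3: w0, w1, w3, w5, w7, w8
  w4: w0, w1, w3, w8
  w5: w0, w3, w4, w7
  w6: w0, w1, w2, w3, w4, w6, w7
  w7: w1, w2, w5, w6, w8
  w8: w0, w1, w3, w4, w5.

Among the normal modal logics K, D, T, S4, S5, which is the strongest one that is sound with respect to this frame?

Serial (axiom D): yes — every world has a successor (e.g. w0 R w2).
Reflexive (axiom T): no — w0 is not related to itself.
Transitive (axiom 4): no — w0 R w2 and w2 R w1, but not w0 R w1.
Euclidean (axiom 5): no — w1 R w0 and w1 R w4, but not w0 R w4.
So F validates K, D; T would additionally require R to be reflexive. The strongest is D.

D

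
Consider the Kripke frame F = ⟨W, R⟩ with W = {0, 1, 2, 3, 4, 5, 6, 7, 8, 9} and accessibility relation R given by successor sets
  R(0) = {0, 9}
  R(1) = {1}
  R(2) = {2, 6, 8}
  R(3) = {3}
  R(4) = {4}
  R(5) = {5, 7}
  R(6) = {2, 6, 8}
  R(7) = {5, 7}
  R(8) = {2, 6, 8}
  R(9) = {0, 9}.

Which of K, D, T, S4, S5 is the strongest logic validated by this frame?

S5

Serial (axiom D): yes — every world has a successor (e.g. 0 R 0).
Reflexive (axiom T): yes — every world is R-related to itself.
Transitive (axiom 4): yes — every two-step R-path is closed by a direct edge.
Euclidean (axiom 5): yes — any two successors of a common world are R-related.
So F validates K, D, T, S4, S5. The strongest is S5.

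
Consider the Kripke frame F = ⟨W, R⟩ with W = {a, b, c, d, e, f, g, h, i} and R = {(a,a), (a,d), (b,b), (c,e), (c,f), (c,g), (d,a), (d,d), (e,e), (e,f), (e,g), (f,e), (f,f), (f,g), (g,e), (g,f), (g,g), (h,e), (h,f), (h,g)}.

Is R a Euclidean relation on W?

Euclidean: yes — any two successors of a common world are R-related.

Yes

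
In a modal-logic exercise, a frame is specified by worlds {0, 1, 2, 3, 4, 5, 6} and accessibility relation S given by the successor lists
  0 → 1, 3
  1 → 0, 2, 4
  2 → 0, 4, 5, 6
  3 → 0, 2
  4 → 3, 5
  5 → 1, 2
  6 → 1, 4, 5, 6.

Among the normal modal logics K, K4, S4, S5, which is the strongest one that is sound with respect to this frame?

K

Transitive (axiom 4): no — 0 S 1 and 1 S 2, but not 0 S 2.
Reflexive (axiom T): no — 0 is not related to itself.
Euclidean (axiom 5): no — 0 S 1 and 0 S 3, but not 1 S 3.
So F validates K; K4 would additionally require S to be transitive. The strongest is K.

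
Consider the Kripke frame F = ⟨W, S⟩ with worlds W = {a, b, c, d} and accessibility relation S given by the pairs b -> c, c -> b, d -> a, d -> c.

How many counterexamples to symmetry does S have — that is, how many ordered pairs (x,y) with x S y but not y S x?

2

Enumerating: (d,a), (d,c).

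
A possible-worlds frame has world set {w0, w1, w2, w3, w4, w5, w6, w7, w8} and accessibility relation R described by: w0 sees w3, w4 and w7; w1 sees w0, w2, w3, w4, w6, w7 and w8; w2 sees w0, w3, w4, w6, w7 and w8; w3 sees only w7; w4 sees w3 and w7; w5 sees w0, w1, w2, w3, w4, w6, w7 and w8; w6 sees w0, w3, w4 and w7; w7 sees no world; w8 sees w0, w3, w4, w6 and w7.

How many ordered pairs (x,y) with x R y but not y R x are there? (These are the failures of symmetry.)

Enumerating: (w0,w3), (w0,w4), (w0,w7), (w1,w0), (w1,w2), (w1,w3), (w1,w4), (w1,w6), (w1,w7), (w1,w8), (w2,w0), (w2,w3), … and 24 more.
Total: 36.

36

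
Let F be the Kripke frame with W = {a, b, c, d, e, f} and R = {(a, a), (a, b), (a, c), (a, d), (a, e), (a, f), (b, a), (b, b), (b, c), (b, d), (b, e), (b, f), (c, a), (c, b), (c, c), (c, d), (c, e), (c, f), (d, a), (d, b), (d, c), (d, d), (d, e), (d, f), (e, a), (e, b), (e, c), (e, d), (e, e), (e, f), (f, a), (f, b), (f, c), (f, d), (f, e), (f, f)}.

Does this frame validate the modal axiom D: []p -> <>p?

Yes

By correspondence theory, D is valid on a frame iff R is serial.
Serial: yes — every world has a successor (e.g. a R a).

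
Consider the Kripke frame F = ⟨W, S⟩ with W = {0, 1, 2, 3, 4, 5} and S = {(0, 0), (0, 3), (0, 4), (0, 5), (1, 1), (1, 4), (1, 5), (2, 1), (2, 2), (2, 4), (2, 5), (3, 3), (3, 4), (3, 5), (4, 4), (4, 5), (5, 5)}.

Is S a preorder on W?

Yes

Reflexive: yes — every world is S-related to itself.
Transitive: yes — every two-step S-path is closed by a direct edge.
So S is a preorder.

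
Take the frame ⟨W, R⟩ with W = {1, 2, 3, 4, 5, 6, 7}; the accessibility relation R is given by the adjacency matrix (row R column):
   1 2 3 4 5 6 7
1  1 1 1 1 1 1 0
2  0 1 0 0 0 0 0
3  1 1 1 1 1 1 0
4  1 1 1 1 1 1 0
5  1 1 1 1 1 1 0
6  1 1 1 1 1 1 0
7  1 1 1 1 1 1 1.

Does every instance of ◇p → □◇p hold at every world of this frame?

The schema 5 characterises exactly the Euclidean frames.
Euclidean: no — 1 R 2 and 1 R 3, but not 2 R 3.

No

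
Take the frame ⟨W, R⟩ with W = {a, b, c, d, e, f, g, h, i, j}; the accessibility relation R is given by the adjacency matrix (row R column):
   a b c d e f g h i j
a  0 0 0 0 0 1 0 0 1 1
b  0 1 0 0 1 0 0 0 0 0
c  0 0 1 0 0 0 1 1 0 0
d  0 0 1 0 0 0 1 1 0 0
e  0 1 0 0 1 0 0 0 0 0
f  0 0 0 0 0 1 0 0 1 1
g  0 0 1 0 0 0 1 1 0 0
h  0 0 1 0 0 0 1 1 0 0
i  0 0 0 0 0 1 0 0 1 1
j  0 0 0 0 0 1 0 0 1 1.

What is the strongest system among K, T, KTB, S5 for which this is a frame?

Reflexive (axiom T): no — a is not related to itself.
Symmetric (axiom B): no — a R f but not f R a.
Euclidean (axiom 5): yes — any two successors of a common world are R-related.
So F validates K; T would additionally require R to be reflexive. The strongest is K.

K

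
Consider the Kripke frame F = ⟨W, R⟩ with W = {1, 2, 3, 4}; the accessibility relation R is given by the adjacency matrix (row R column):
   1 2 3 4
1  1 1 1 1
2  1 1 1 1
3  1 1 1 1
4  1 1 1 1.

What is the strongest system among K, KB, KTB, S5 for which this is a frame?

S5

Symmetric (axiom B): yes — every pair in R has its reverse in R.
Reflexive (axiom T): yes — every world is R-related to itself.
Euclidean (axiom 5): yes — any two successors of a common world are R-related.
So F validates K, KB, KTB, S5. The strongest is S5.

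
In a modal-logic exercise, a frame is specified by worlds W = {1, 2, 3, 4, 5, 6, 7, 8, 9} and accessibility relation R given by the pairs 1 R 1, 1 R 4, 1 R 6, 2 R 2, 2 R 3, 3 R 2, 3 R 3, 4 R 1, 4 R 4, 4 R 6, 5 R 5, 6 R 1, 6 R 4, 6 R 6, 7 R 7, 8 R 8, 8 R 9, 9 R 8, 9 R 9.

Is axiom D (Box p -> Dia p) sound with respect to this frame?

The schema D characterises exactly the serial frames.
Serial: yes — every world has a successor (e.g. 1 R 1).

Yes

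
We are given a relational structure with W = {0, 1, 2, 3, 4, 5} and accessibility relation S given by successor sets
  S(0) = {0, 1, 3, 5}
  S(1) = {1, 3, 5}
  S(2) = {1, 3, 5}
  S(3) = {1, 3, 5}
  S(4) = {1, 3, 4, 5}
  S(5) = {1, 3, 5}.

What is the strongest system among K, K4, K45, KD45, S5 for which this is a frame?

K4

Transitive (axiom 4): yes — every two-step S-path is closed by a direct edge.
Euclidean (axiom 5): no — 0 S 1 and 0 S 0, but not 1 S 0.
Serial (axiom D): yes — every world has a successor (e.g. 0 S 0).
Reflexive (axiom T): no — 2 is not related to itself.
So F validates K, K4; K45 would additionally require S to be Euclidean. The strongest is K4.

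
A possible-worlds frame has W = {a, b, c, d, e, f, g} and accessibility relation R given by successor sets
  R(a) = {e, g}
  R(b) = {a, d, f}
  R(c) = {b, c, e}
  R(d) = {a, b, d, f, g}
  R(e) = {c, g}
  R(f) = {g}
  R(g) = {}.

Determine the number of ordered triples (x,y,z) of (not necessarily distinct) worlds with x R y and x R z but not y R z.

Enumerating: (a,e,e), (a,g,e), (a,g,g), (b,a,a), (b,a,d), (b,a,f), (b,f,a), (b,f,d), (b,f,f), (c,b,b), (c,b,c), (c,b,e), … and 21 more.
Total: 33.

33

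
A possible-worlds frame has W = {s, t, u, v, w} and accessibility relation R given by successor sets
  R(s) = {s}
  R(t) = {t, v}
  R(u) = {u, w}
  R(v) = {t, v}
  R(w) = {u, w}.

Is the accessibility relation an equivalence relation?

Yes

Reflexive: yes — every world is R-related to itself.
Symmetric: yes — every pair in R has its reverse in R.
Transitive: yes — every two-step R-path is closed by a direct edge.
So R is an equivalence relation.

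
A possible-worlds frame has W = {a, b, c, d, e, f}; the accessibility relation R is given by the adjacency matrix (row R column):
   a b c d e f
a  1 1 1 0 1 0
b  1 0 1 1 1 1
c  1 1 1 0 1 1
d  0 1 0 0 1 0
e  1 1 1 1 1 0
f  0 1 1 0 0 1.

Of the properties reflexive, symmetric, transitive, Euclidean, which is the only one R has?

Reflexive: no — b is not related to itself.
Symmetric: yes — every pair in R has its reverse in R.
Transitive: no — a R b and b R d, but not a R d.
Euclidean: no — b R a and b R d, but not a R d.
Only symmetric holds.

symmetric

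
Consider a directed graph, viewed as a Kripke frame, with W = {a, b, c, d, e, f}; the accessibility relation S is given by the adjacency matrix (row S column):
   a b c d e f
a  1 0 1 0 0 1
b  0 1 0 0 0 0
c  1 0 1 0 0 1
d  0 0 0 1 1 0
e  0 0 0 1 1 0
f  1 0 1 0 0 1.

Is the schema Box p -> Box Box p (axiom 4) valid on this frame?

The schema 4 characterises exactly the transitive frames.
Transitive: yes — every two-step S-path is closed by a direct edge.

Yes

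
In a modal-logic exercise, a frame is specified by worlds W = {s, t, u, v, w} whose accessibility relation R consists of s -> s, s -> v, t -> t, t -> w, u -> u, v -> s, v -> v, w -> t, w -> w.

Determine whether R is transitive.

Yes

Transitive: yes — every two-step R-path is closed by a direct edge.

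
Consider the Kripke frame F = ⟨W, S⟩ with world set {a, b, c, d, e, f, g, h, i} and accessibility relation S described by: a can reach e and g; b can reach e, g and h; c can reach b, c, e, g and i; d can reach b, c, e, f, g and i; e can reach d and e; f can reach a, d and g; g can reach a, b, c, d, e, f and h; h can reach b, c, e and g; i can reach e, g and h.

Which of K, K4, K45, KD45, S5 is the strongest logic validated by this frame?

Transitive (axiom 4): no — a S e and e S d, but not a S d.
Euclidean (axiom 5): no — a S e and a S g, but not e S g.
Serial (axiom D): yes — every world has a successor (e.g. a S e).
Reflexive (axiom T): no — a is not related to itself.
So F validates K; K4 would additionally require S to be transitive. The strongest is K.

K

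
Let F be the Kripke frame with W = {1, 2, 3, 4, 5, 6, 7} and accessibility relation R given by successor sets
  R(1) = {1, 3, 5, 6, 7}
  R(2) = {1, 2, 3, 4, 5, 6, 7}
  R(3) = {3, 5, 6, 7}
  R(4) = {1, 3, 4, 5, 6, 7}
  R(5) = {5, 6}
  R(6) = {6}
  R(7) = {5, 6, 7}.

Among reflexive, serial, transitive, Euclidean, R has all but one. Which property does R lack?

Reflexive: yes — every world is R-related to itself.
Serial: yes — every world has a successor (e.g. 1 R 1).
Transitive: yes — every two-step R-path is closed by a direct edge.
Euclidean: no — 1 R 5 and 1 R 3, but not 5 R 3.
Only Euclidean fails.

Euclidean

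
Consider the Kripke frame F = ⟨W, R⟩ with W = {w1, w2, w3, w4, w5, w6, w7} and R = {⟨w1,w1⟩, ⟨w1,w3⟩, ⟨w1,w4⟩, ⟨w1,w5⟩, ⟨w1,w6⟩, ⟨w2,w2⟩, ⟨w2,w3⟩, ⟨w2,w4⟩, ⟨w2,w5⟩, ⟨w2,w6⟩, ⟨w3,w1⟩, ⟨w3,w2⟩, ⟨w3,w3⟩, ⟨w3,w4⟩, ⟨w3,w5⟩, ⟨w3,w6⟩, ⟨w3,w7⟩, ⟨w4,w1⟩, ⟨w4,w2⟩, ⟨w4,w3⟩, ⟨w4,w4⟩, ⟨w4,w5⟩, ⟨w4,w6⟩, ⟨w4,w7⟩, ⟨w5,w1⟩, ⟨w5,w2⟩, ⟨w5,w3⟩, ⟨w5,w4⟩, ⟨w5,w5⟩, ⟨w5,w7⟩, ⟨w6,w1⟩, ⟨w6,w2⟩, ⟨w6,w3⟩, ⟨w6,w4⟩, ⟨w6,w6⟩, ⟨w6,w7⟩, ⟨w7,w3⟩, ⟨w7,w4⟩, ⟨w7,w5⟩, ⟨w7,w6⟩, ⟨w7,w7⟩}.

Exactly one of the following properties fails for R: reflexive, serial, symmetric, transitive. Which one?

Reflexive: yes — every world is R-related to itself.
Serial: yes — every world has a successor (e.g. w1 R w1).
Symmetric: yes — every pair in R has its reverse in R.
Transitive: no — w1 R w3 and w3 R w2, but not w1 R w2.
Only transitive fails.

transitive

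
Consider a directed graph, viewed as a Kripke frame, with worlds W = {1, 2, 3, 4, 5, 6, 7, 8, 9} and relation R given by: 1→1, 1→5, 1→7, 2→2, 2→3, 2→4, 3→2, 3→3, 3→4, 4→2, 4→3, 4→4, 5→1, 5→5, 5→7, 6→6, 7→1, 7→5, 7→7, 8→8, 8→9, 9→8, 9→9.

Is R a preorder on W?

Reflexive: yes — every world is R-related to itself.
Transitive: yes — every two-step R-path is closed by a direct edge.
So R is a preorder.

Yes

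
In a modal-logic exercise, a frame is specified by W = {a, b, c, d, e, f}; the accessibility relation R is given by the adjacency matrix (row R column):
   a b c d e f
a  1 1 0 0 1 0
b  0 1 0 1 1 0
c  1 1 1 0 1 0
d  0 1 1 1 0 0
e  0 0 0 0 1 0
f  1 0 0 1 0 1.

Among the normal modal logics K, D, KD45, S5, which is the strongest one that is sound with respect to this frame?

D

Serial (axiom D): yes — every world has a successor (e.g. a R a).
Euclidean (axiom 5): no — a R e and a R b, but not e R b.
Transitive (axiom 4): no — a R b and b R d, but not a R d.
Reflexive (axiom T): yes — every world is R-related to itself.
So F validates K, D; KD45 would additionally require R to be Euclidean and transitive. The strongest is D.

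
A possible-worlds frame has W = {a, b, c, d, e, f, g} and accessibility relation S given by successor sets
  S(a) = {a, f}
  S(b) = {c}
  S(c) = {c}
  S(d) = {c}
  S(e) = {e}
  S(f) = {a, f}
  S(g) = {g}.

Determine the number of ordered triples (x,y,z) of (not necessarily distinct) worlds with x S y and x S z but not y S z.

0

S is Euclidean; there are no such tuples.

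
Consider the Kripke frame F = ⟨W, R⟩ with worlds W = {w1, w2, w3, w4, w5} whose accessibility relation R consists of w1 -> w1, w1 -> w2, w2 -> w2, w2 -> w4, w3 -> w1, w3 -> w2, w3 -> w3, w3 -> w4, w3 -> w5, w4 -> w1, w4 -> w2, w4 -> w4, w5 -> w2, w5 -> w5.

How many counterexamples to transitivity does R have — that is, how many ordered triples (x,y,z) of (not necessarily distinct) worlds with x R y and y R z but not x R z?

3

Enumerating: (w1,w2,w4), (w2,w4,w1), (w5,w2,w4).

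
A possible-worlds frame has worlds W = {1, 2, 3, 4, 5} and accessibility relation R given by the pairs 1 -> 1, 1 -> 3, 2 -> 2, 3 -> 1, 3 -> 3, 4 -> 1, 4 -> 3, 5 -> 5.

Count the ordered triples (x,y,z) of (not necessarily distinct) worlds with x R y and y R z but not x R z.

R is transitive; there are no such tuples.

0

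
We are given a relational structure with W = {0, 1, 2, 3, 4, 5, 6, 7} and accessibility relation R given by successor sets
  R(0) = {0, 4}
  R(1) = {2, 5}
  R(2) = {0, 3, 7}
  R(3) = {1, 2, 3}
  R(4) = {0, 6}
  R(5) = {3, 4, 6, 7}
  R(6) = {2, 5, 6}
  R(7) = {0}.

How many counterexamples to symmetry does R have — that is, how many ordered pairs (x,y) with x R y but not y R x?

Enumerating: (1,2), (1,5), (2,0), (2,7), (3,1), (4,6), (5,3), (5,4), (5,7), (6,2), (7,0).

11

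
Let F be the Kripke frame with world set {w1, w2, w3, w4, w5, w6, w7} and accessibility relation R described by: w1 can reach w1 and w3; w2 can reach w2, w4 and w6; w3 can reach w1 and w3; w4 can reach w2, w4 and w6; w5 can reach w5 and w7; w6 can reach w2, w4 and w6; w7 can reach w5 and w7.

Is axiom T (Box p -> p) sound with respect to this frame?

Yes

Axiom T corresponds to the accessibility relation being reflexive.
Reflexive: yes — every world is R-related to itself.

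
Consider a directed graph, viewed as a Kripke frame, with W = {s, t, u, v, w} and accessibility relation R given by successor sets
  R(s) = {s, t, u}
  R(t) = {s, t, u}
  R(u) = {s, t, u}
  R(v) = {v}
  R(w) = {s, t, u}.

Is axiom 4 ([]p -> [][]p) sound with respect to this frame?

Axiom 4 corresponds to the accessibility relation being transitive.
Transitive: yes — every two-step R-path is closed by a direct edge.

Yes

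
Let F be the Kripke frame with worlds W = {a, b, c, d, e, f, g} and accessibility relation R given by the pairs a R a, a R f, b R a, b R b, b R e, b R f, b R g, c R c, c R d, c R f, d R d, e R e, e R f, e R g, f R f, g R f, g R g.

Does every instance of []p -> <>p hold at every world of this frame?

Yes

The schema D characterises exactly the serial frames.
Serial: yes — every world has a successor (e.g. a R a).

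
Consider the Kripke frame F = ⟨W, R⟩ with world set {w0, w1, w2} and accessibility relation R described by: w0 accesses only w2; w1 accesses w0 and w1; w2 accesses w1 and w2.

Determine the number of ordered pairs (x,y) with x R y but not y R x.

Enumerating: (w0,w2), (w1,w0), (w2,w1).

3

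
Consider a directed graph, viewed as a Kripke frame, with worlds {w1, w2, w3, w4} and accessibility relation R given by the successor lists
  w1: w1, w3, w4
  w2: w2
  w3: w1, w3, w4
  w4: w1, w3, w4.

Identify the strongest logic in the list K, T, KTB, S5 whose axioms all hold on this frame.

Reflexive (axiom T): yes — every world is R-related to itself.
Symmetric (axiom B): yes — every pair in R has its reverse in R.
Euclidean (axiom 5): yes — any two successors of a common world are R-related.
So F validates K, T, KTB, S5. The strongest is S5.

S5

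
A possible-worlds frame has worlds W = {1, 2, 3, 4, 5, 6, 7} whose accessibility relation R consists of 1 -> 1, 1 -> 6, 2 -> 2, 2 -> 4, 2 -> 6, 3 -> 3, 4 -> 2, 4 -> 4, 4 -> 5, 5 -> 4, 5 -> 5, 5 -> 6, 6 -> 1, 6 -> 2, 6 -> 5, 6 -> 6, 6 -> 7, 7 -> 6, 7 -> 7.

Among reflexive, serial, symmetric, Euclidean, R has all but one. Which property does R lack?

Reflexive: yes — every world is R-related to itself.
Serial: yes — every world has a successor (e.g. 1 R 1).
Symmetric: yes — every pair in R has its reverse in R.
Euclidean: no — 2 R 4 and 2 R 6, but not 4 R 6.
Only Euclidean fails.

Euclidean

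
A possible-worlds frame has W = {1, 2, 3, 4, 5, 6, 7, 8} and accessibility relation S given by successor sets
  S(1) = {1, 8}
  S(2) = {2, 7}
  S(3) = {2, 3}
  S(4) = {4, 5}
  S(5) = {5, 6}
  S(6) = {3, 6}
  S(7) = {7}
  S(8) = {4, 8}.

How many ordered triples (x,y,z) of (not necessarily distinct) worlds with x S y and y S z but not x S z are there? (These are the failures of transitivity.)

6

Enumerating: (1,8,4), (3,2,7), (4,5,6), (5,6,3), (6,3,2), (8,4,5).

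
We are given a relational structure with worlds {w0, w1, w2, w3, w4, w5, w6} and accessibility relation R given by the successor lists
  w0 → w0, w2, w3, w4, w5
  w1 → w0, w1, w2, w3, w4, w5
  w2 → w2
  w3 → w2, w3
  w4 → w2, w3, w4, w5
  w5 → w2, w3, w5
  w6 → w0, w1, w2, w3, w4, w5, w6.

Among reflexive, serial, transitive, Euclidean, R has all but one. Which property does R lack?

Euclidean

Reflexive: yes — every world is R-related to itself.
Serial: yes — every world has a successor (e.g. w0 R w0).
Transitive: yes — every two-step R-path is closed by a direct edge.
Euclidean: no — w0 R w2 and w0 R w3, but not w2 R w3.
Only Euclidean fails.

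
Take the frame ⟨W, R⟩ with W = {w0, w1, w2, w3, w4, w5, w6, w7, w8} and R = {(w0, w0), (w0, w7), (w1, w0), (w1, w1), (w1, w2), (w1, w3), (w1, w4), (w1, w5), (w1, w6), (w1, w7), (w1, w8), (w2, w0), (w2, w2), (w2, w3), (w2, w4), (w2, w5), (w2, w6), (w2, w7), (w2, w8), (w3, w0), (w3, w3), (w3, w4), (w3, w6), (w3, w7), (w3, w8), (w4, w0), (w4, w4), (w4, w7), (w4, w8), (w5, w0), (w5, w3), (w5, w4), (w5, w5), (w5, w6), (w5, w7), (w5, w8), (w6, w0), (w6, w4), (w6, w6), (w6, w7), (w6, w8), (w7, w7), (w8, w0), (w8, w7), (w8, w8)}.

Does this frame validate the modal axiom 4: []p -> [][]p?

By correspondence theory, 4 is valid on a frame iff R is transitive.
Transitive: yes — every two-step R-path is closed by a direct edge.

Yes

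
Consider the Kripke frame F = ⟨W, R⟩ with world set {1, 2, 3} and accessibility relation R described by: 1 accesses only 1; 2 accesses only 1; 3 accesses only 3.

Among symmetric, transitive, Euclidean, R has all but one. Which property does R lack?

symmetric

Symmetric: no — 2 R 1 but not 1 R 2.
Transitive: yes — every two-step R-path is closed by a direct edge.
Euclidean: yes — any two successors of a common world are R-related.
Only symmetric fails.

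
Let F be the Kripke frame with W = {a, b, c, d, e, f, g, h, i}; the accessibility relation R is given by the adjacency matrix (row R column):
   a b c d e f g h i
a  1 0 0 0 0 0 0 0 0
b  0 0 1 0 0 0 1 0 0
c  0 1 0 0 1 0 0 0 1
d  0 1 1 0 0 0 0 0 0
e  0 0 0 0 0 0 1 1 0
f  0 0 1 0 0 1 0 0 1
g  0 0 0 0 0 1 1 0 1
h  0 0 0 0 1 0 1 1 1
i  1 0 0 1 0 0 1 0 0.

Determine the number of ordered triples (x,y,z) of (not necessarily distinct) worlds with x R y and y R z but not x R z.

Enumerating: (b,c,b), (b,c,e), (b,c,i), (b,g,f), (b,g,i), (c,b,c), (c,b,g), (c,e,g), (c,e,h), (c,i,a), (c,i,d), (c,i,g), … and 22 more.
Total: 34.

34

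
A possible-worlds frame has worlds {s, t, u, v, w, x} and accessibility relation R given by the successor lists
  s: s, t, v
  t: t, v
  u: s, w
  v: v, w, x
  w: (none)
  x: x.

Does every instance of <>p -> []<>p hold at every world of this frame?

By correspondence theory, 5 is valid on a frame iff R is Euclidean.
Euclidean: no — s R v and s R t, but not v R t.

No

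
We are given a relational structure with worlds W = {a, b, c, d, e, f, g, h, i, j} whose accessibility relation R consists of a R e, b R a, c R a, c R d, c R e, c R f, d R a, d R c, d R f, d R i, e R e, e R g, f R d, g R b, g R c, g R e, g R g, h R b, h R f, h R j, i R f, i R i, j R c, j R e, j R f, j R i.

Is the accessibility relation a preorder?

No

Reflexive: no — a is not related to itself.
Transitive: no — a R e and e R g, but not a R g.
So R is not a preorder.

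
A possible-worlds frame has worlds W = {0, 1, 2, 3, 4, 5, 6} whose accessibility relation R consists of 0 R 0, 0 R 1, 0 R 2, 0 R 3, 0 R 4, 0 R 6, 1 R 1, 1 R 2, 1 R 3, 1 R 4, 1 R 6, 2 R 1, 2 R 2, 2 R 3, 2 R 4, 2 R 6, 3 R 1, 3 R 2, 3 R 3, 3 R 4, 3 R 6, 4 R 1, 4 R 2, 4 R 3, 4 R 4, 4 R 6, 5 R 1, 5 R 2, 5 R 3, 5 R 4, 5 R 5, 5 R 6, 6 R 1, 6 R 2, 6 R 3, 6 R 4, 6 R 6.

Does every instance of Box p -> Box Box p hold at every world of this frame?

Axiom 4 corresponds to the accessibility relation being transitive.
Transitive: yes — every two-step R-path is closed by a direct edge.

Yes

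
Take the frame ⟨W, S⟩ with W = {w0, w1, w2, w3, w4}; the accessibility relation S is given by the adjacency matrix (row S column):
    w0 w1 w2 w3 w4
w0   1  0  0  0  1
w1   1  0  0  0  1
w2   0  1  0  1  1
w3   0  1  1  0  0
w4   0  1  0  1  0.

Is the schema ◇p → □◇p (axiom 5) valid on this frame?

The schema 5 characterises exactly the Euclidean frames.
Euclidean: no — w1 S w4 and w1 S w0, but not w4 S w0.

No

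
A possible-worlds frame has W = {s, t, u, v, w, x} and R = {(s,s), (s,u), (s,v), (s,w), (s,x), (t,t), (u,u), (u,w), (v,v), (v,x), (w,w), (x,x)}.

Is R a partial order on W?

Yes

Reflexive: yes — every world is R-related to itself.
Transitive: yes — every two-step R-path is closed by a direct edge.
Antisymmetric: yes — no distinct pair is related both ways.
So R is a partial order.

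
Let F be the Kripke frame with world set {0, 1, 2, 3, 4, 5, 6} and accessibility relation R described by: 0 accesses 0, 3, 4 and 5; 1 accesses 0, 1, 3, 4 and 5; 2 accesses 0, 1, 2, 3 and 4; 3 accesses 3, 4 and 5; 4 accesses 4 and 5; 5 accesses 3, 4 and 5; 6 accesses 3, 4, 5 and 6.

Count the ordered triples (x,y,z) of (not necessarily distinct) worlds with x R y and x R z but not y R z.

Enumerating: (0,3,0), (0,4,0), (0,4,3), (0,5,0), (1,0,1), (1,3,0), (1,3,1), (1,4,0), (1,4,1), (1,4,3), (1,5,0), (1,5,1), … and 16 more.
Total: 28.

28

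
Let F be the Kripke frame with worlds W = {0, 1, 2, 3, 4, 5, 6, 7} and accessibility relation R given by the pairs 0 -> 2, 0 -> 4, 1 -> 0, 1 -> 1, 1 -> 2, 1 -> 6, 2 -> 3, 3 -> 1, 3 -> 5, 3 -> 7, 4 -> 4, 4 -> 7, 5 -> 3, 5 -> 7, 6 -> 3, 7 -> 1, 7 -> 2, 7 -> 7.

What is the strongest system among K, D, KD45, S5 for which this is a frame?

D

Serial (axiom D): yes — every world has a successor (e.g. 0 R 2).
Euclidean (axiom 5): no — 0 R 2 and 0 R 4, but not 2 R 4.
Transitive (axiom 4): no — 0 R 2 and 2 R 3, but not 0 R 3.
Reflexive (axiom T): no — 0 is not related to itself.
So F validates K, D; KD45 would additionally require R to be Euclidean and transitive. The strongest is D.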